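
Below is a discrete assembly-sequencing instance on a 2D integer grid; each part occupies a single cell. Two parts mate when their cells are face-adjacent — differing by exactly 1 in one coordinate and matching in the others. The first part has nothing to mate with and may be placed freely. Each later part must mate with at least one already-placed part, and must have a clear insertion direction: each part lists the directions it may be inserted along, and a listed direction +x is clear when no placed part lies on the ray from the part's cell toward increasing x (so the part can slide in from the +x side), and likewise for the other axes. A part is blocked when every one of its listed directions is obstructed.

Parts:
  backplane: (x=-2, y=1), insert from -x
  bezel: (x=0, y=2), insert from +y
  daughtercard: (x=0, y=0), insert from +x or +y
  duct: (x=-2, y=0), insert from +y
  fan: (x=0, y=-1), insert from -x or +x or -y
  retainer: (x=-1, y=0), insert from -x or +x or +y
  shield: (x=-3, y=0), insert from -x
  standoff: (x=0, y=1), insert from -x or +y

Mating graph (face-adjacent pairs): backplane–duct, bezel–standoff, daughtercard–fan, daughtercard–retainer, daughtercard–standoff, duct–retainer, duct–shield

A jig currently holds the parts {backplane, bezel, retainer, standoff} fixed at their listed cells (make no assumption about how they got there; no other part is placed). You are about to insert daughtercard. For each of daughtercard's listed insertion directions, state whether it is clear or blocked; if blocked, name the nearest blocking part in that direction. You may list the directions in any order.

+x: clear; +y: blocked by standoff

+x: ray from daughtercard(0, 0) has no placed part ⇒ clear
+y: nearest on ray is standoff@(0, 1) ⇒ blocked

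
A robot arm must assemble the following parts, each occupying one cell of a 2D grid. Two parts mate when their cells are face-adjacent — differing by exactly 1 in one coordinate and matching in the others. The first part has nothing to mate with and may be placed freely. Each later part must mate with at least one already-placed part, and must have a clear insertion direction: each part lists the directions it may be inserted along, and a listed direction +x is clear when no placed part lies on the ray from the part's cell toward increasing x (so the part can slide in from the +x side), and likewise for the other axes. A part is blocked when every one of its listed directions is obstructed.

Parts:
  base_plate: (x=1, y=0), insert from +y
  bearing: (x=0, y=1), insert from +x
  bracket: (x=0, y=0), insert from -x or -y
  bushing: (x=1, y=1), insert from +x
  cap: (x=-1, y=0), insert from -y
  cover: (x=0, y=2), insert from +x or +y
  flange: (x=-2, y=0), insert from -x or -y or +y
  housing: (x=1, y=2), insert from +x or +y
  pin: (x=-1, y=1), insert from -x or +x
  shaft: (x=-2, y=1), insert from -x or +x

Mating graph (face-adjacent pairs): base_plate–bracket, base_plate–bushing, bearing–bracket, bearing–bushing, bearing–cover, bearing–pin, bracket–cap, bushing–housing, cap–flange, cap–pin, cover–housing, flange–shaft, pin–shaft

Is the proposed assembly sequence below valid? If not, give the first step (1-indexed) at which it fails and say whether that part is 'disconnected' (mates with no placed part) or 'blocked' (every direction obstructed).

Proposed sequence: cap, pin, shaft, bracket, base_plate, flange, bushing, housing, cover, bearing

1. cap@(-1, 0) [-y clear] — {cap}
2. pin@(-1, 1) [-x clear] — {cap, pin}
3. shaft@(-2, 1) [-x clear] — {cap, pin, shaft}
4. bracket@(0, 0) [-y clear] — {bracket, cap, pin, shaft}
5. base_plate@(1, 0) [+y clear] — {base_plate, bracket, cap, pin, shaft}
6. flange@(-2, 0) [-x clear] — {base_plate, bracket, cap, flange, pin, shaft}
7. bushing@(1, 1) [+x clear] — {base_plate, bracket, bushing, cap, flange, pin, shaft}
8. housing@(1, 2) [+x clear] — {base_plate, bracket, bushing, cap, flange, housing, pin, shaft}
9. cover@(0, 2) [+y clear] — {base_plate, bracket, bushing, cap, cover, flange, housing, pin, shaft}
10. bearing@(0, 1) — +x all obstructed ⇒ blocked

Invalid at step 10 (blocked)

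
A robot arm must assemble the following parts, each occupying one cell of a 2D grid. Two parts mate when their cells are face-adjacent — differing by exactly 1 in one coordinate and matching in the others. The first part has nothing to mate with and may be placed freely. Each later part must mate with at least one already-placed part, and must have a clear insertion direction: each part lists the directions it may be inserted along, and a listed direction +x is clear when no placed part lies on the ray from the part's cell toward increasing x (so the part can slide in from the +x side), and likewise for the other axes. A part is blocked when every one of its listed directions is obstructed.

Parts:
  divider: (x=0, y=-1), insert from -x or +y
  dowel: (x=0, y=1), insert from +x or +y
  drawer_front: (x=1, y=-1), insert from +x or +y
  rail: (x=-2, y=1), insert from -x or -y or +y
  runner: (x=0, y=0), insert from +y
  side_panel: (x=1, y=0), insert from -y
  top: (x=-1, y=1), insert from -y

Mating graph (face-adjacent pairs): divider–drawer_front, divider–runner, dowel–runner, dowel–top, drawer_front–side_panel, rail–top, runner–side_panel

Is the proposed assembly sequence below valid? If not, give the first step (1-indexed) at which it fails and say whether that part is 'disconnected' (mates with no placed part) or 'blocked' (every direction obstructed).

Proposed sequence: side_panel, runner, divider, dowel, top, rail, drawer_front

Valid

1. side_panel@(1, 0) [-y clear] — {side_panel}
2. runner@(0, 0) [+y clear] — {runner, side_panel}
3. divider@(0, -1) [-x clear] — {divider, runner, side_panel}
4. dowel@(0, 1) [+x clear] — {divider, dowel, runner, side_panel}
5. top@(-1, 1) [-y clear] — {divider, dowel, runner, side_panel, top}
6. rail@(-2, 1) [-x clear] — {divider, dowel, rail, runner, side_panel, top}
7. drawer_front@(1, -1) [+x clear] — {divider, dowel, drawer_front, rail, runner, side_panel, top}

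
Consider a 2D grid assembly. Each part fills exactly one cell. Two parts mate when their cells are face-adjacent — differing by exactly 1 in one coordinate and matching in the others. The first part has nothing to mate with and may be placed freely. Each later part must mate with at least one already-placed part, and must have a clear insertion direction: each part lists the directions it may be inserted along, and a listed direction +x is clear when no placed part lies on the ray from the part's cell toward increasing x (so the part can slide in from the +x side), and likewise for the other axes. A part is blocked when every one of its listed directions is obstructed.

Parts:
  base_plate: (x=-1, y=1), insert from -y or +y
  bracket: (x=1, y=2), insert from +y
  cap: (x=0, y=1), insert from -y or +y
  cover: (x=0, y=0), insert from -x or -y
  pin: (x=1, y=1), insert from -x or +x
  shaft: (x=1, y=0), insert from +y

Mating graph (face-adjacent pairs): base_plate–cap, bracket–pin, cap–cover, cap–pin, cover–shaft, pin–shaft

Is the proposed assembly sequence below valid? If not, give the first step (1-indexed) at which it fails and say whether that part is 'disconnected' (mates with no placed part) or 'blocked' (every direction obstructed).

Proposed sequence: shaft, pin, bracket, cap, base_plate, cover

Valid

1. shaft@(1, 0) [+y clear] — {shaft}
2. pin@(1, 1) [-x clear] — {pin, shaft}
3. bracket@(1, 2) [+y clear] — {bracket, pin, shaft}
4. cap@(0, 1) [-y clear] — {bracket, cap, pin, shaft}
5. base_plate@(-1, 1) [-y clear] — {base_plate, bracket, cap, pin, shaft}
6. cover@(0, 0) [-x clear] — {base_plate, bracket, cap, cover, pin, shaft}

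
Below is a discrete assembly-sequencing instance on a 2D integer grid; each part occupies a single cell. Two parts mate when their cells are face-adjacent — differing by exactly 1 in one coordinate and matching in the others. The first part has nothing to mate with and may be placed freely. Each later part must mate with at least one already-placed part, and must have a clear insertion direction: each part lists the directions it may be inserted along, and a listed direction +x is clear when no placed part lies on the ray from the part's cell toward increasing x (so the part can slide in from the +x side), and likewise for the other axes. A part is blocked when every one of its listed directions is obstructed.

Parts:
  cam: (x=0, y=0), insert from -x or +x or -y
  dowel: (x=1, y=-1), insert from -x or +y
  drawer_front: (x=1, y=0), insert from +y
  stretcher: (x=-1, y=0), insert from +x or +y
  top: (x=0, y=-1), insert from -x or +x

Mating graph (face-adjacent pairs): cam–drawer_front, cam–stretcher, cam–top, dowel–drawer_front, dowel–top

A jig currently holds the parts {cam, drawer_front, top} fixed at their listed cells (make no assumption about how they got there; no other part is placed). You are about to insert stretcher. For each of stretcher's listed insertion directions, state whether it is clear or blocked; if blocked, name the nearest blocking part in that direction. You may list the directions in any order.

+x: nearest on ray is cam@(0, 0) ⇒ blocked
+y: ray from stretcher(-1, 0) has no placed part ⇒ clear

+x: blocked by cam; +y: clear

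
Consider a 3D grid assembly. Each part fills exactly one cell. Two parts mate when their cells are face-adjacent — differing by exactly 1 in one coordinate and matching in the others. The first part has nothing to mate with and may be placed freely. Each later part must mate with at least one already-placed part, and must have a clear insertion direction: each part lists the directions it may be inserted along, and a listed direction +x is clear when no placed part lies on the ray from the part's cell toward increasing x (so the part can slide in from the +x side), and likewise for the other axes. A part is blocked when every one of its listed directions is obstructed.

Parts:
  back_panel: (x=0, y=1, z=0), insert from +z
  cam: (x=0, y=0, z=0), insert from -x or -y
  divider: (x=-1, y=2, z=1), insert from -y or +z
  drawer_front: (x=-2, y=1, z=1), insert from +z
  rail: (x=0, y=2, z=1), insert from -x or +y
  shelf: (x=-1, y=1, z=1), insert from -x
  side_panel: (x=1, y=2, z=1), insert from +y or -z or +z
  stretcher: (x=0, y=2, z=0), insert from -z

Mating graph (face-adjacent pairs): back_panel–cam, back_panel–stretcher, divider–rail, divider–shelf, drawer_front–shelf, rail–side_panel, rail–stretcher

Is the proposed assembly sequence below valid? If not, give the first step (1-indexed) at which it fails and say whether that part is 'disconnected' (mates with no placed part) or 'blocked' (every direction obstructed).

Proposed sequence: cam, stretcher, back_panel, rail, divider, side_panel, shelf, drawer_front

1. cam@(0, 0, 0) [-x clear] — {cam}
2. stretcher@(0, 2, 0) — no placed neighbour ⇒ disconnected

Invalid at step 2 (disconnected)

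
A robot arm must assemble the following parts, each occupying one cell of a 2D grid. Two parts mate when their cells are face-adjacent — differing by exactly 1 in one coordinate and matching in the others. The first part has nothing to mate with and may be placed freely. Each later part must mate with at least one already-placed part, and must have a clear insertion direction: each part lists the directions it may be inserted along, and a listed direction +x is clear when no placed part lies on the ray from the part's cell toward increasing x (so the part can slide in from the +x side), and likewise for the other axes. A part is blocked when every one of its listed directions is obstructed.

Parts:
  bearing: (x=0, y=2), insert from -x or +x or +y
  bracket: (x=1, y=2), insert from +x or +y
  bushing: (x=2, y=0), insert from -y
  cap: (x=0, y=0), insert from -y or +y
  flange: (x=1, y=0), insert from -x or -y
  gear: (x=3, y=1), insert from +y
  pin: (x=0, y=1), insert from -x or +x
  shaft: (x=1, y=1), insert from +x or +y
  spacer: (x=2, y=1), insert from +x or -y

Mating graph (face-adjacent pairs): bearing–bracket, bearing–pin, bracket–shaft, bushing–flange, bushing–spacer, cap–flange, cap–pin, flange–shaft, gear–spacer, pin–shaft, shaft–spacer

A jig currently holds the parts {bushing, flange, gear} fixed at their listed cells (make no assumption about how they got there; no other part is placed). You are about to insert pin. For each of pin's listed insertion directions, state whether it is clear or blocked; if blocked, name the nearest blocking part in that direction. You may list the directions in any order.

-x: ray from pin(0, 1) has no placed part ⇒ clear
+x: nearest on ray is gear@(3, 1) ⇒ blocked

+x: blocked by gear; -x: clear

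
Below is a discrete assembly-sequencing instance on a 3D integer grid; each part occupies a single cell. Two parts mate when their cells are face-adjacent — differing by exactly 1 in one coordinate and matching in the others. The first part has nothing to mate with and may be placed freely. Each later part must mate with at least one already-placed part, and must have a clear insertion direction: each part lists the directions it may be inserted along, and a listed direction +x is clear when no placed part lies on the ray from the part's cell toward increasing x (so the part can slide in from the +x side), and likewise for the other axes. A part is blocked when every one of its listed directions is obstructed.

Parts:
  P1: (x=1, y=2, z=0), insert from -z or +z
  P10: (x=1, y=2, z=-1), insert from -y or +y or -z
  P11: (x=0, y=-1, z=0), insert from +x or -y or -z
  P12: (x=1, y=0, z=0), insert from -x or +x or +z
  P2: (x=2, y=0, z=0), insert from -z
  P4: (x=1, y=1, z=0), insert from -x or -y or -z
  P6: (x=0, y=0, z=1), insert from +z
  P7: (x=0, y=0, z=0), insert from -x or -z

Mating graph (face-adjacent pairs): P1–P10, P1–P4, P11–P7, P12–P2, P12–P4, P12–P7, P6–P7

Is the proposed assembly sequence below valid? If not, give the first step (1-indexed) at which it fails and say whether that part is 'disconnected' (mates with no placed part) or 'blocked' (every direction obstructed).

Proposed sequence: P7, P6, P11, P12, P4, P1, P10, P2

Valid

1. P7@(0, 0, 0) [-x clear] — {P7}
2. P6@(0, 0, 1) [+z clear] — {P6, P7}
3. P11@(0, -1, 0) [+x clear] — {P11, P6, P7}
4. P12@(1, 0, 0) [+x clear] — {P11, P12, P6, P7}
5. P4@(1, 1, 0) [-x clear] — {P11, P12, P4, P6, P7}
6. P1@(1, 2, 0) [-z clear] — {P1, P11, P12, P4, P6, P7}
7. P10@(1, 2, -1) [-y clear] — {P1, P10, P11, P12, P4, P6, P7}
8. P2@(2, 0, 0) [-z clear] — {P1, P10, P11, P12, P2, P4, P6, P7}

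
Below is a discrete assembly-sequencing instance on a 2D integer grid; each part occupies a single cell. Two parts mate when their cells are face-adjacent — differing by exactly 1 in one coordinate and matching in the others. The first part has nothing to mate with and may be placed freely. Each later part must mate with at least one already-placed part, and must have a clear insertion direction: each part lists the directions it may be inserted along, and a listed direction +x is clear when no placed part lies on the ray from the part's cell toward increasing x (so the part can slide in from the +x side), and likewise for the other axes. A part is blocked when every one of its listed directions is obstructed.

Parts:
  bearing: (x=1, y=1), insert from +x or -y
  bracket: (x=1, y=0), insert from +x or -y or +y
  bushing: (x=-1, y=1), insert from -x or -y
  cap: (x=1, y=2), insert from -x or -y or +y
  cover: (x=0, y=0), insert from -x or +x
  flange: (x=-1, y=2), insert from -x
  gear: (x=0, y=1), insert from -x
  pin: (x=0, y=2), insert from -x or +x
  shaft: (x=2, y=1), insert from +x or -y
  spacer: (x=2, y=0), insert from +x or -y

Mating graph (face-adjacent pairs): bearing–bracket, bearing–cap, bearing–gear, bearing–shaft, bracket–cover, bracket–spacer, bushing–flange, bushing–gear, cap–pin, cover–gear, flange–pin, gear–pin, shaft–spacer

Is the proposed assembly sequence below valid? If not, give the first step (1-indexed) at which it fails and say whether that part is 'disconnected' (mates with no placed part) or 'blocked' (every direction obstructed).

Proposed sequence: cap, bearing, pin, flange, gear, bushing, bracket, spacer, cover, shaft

Valid

1. cap@(1, 2) [-x clear] — {cap}
2. bearing@(1, 1) [+x clear] — {bearing, cap}
3. pin@(0, 2) [-x clear] — {bearing, cap, pin}
4. flange@(-1, 2) [-x clear] — {bearing, cap, flange, pin}
5. gear@(0, 1) [-x clear] — {bearing, cap, flange, gear, pin}
6. bushing@(-1, 1) [-x clear] — {bearing, bushing, cap, flange, gear, pin}
7. bracket@(1, 0) [+x clear] — {bearing, bracket, bushing, cap, flange, gear, pin}
8. spacer@(2, 0) [+x clear] — {bearing, bracket, bushing, cap, flange, gear, pin, spacer}
9. cover@(0, 0) [-x clear] — {bearing, bracket, bushing, cap, cover, flange, gear, pin, spacer}
10. shaft@(2, 1) [+x clear] — {bearing, bracket, bushing, cap, cover, flange, gear, pin, shaft, spacer}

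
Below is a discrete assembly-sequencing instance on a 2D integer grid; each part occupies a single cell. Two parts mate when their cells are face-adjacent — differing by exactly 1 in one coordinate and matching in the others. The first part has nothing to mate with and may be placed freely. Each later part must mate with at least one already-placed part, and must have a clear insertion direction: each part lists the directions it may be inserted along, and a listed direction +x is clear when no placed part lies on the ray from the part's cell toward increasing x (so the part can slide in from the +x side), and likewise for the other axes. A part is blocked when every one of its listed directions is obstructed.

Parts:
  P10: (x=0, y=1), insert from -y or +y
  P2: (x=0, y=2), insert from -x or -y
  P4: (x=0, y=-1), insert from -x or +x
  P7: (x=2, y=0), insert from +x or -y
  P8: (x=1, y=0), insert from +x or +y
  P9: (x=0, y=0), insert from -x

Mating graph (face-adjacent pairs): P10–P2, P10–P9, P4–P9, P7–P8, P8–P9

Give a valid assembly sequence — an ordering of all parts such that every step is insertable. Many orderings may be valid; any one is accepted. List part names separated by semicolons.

P8; P7; P9; P10; P4; P2

1. P8@(1, 0) [+x clear] — {P8}
2. P7@(2, 0) [+x clear] — {P7, P8}
3. P9@(0, 0) [-x clear] — {P7, P8, P9}
4. P10@(0, 1) [+y clear] — {P10, P7, P8, P9}
5. P4@(0, -1) [-x clear] — {P10, P4, P7, P8, P9}
6. P2@(0, 2) [-x clear] — {P10, P2, P4, P7, P8, P9}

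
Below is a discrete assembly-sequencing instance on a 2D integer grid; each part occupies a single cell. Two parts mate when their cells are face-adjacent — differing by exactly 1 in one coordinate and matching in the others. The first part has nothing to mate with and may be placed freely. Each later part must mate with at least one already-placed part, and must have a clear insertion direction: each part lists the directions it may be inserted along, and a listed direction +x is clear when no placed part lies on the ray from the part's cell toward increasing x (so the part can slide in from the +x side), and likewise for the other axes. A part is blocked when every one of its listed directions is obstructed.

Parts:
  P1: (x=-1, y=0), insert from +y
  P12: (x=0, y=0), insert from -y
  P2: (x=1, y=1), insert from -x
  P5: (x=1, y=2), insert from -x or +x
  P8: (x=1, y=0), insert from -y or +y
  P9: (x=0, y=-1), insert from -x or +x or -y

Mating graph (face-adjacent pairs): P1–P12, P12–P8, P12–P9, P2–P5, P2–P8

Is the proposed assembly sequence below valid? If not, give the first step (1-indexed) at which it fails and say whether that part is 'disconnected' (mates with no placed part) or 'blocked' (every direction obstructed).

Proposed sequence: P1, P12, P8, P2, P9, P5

Valid

1. P1@(-1, 0) [+y clear] — {P1}
2. P12@(0, 0) [-y clear] — {P1, P12}
3. P8@(1, 0) [-y clear] — {P1, P12, P8}
4. P2@(1, 1) [-x clear] — {P1, P12, P2, P8}
5. P9@(0, -1) [-x clear] — {P1, P12, P2, P8, P9}
6. P5@(1, 2) [-x clear] — {P1, P12, P2, P5, P8, P9}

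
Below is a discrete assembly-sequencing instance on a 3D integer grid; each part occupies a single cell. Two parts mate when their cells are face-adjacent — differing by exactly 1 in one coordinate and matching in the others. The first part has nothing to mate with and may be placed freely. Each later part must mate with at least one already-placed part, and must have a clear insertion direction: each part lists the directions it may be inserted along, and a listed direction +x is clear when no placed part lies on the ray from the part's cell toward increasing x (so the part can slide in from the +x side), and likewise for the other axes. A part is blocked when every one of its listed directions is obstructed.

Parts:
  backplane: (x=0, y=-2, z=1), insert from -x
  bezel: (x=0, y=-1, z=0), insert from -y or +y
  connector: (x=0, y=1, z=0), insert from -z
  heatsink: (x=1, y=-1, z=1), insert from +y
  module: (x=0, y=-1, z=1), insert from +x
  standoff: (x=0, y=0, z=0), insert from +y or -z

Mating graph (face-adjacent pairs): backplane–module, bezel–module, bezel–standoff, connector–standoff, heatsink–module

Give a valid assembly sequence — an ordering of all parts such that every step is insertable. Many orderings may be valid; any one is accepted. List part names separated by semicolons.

module; backplane; bezel; standoff; connector; heatsink

1. module@(0, -1, 1) [+x clear] — {module}
2. backplane@(0, -2, 1) [-x clear] — {backplane, module}
3. bezel@(0, -1, 0) [-y clear] — {backplane, bezel, module}
4. standoff@(0, 0, 0) [+y clear] — {backplane, bezel, module, standoff}
5. connector@(0, 1, 0) [-z clear] — {backplane, bezel, connector, module, standoff}
6. heatsink@(1, -1, 1) [+y clear] — {backplane, bezel, connector, heatsink, module, standoff}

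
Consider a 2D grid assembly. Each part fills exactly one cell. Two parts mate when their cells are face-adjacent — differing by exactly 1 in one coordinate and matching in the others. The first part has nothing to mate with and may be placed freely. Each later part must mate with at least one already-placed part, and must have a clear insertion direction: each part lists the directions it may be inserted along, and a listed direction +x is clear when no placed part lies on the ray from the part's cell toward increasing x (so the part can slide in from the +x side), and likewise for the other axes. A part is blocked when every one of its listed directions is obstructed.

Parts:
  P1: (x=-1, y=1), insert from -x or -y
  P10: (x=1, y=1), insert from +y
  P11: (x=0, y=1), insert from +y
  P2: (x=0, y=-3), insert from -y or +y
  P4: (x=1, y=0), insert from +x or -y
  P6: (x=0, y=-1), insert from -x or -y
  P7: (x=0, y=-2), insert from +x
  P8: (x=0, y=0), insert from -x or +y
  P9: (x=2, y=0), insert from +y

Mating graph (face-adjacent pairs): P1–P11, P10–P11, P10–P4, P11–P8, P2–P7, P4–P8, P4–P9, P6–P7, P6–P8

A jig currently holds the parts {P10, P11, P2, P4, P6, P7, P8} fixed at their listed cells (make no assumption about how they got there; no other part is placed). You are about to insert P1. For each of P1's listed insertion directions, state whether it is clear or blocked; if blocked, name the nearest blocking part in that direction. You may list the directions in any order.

-x: clear; -y: clear

-x: ray from P1(-1, 1) has no placed part ⇒ clear
-y: ray from P1(-1, 1) has no placed part ⇒ clear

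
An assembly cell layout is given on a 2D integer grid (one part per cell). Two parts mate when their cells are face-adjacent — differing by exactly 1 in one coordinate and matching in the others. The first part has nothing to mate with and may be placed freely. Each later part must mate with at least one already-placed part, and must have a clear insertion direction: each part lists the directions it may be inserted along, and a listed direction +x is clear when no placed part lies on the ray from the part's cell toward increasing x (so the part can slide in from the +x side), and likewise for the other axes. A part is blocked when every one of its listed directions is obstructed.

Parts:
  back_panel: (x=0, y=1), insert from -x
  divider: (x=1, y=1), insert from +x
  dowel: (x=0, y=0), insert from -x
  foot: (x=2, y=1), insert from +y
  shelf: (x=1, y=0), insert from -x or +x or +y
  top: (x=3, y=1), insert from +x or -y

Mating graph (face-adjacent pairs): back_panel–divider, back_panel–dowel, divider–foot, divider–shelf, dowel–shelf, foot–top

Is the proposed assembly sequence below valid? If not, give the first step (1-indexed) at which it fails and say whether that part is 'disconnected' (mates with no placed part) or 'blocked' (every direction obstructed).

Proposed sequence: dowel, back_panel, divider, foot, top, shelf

1. dowel@(0, 0) [-x clear] — {dowel}
2. back_panel@(0, 1) [-x clear] — {back_panel, dowel}
3. divider@(1, 1) [+x clear] — {back_panel, divider, dowel}
4. foot@(2, 1) [+y clear] — {back_panel, divider, dowel, foot}
5. top@(3, 1) [+x clear] — {back_panel, divider, dowel, foot, top}
6. shelf@(1, 0) [+x clear] — {back_panel, divider, dowel, foot, shelf, top}

Valid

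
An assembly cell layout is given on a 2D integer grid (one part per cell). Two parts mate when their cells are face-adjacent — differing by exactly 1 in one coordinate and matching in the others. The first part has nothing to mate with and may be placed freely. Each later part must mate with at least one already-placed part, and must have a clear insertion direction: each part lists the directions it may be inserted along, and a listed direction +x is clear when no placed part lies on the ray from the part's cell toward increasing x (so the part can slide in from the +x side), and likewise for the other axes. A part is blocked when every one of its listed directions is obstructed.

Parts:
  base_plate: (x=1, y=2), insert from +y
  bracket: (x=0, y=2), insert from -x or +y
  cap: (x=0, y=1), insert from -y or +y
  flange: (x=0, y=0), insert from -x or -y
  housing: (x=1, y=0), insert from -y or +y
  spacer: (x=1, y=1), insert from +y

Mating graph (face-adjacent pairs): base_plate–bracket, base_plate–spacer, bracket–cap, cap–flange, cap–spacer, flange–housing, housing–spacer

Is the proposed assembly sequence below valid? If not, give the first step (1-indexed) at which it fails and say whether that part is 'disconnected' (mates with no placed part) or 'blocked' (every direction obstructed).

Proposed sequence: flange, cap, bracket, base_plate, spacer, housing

1. flange@(0, 0) [-x clear] — {flange}
2. cap@(0, 1) [+y clear] — {cap, flange}
3. bracket@(0, 2) [-x clear] — {bracket, cap, flange}
4. base_plate@(1, 2) [+y clear] — {base_plate, bracket, cap, flange}
5. spacer@(1, 1) — +y all obstructed ⇒ blocked

Invalid at step 5 (blocked)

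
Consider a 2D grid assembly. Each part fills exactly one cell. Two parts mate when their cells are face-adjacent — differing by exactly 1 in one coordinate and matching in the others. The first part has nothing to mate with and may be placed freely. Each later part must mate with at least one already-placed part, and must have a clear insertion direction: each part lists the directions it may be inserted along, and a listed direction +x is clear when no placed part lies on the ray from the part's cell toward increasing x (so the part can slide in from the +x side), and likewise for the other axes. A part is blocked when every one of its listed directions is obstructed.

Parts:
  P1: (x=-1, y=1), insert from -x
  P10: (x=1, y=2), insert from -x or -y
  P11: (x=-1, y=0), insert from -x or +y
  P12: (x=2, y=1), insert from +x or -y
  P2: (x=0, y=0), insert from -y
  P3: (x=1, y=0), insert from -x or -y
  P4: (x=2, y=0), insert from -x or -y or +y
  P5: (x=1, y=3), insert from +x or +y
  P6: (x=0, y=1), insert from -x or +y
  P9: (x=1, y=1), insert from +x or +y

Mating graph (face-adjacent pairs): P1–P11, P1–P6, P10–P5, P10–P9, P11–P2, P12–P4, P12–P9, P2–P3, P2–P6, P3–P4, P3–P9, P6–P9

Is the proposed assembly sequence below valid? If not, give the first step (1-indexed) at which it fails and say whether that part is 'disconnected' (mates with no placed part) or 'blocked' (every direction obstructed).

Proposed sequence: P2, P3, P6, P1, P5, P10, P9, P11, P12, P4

1. P2@(0, 0) [-y clear] — {P2}
2. P3@(1, 0) [-y clear] — {P2, P3}
3. P6@(0, 1) [-x clear] — {P2, P3, P6}
4. P1@(-1, 1) [-x clear] — {P1, P2, P3, P6}
5. P5@(1, 3) — no placed neighbour ⇒ disconnected

Invalid at step 5 (disconnected)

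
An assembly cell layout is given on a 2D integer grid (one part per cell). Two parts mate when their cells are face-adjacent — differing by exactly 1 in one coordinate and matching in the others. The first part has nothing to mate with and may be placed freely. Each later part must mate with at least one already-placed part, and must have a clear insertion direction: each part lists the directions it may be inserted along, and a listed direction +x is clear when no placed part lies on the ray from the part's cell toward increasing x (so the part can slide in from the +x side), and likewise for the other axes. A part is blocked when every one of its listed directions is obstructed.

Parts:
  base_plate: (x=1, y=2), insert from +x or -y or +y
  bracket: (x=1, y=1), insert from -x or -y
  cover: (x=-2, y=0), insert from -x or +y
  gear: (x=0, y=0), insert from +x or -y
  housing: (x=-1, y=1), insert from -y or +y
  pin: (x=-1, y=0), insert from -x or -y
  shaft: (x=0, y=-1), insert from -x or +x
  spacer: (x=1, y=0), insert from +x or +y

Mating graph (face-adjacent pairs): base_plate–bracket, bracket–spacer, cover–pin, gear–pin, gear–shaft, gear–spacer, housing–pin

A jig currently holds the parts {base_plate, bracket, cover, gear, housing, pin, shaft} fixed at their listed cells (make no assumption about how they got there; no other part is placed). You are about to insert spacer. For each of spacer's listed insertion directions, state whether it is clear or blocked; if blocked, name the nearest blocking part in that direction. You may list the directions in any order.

+x: ray from spacer(1, 0) has no placed part ⇒ clear
+y: nearest on ray is bracket@(1, 1) ⇒ blocked

+x: clear; +y: blocked by bracket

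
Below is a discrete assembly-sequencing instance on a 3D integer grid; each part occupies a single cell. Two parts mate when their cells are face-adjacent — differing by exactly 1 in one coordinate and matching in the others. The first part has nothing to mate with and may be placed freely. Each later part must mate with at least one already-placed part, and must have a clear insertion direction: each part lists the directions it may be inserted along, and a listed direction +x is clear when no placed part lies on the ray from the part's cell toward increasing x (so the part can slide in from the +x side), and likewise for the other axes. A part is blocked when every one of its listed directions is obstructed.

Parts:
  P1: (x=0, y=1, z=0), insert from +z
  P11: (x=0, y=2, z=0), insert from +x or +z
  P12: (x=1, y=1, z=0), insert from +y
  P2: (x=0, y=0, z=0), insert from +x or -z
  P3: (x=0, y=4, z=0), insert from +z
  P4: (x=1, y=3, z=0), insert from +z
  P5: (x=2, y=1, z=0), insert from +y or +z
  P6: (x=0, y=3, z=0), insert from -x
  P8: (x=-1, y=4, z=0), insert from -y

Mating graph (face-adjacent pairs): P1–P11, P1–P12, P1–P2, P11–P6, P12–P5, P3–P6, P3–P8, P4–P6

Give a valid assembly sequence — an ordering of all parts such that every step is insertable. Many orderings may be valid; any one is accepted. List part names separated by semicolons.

P3; P8; P6; P11; P1; P12; P4; P2; P5

1. P3@(0, 4, 0) [+z clear] — {P3}
2. P8@(-1, 4, 0) [-y clear] — {P3, P8}
3. P6@(0, 3, 0) [-x clear] — {P3, P6, P8}
4. P11@(0, 2, 0) [+x clear] — {P11, P3, P6, P8}
5. P1@(0, 1, 0) [+z clear] — {P1, P11, P3, P6, P8}
6. P12@(1, 1, 0) [+y clear] — {P1, P11, P12, P3, P6, P8}
7. P4@(1, 3, 0) [+z clear] — {P1, P11, P12, P3, P4, P6, P8}
8. P2@(0, 0, 0) [+x clear] — {P1, P11, P12, P2, P3, P4, P6, P8}
9. P5@(2, 1, 0) [+y clear] — {P1, P11, P12, P2, P3, P4, P5, P6, P8}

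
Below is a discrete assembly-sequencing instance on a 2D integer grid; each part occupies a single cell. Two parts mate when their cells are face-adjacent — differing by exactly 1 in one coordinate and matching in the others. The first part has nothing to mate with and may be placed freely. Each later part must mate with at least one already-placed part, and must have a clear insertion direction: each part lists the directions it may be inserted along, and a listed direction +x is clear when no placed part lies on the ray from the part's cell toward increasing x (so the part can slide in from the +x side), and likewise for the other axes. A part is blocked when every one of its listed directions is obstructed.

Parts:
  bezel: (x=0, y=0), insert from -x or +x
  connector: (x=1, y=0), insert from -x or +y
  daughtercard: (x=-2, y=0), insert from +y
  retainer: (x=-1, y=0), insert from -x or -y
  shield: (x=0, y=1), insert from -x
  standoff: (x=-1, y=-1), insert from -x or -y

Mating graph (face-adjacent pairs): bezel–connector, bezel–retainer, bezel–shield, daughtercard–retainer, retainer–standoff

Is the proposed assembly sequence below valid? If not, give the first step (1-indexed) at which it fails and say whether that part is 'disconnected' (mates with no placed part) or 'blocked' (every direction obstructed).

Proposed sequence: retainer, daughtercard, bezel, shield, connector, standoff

1. retainer@(-1, 0) [-x clear] — {retainer}
2. daughtercard@(-2, 0) [+y clear] — {daughtercard, retainer}
3. bezel@(0, 0) [+x clear] — {bezel, daughtercard, retainer}
4. shield@(0, 1) [-x clear] — {bezel, daughtercard, retainer, shield}
5. connector@(1, 0) [+y clear] — {bezel, connector, daughtercard, retainer, shield}
6. standoff@(-1, -1) [-x clear] — {bezel, connector, daughtercard, retainer, shield, standoff}

Valid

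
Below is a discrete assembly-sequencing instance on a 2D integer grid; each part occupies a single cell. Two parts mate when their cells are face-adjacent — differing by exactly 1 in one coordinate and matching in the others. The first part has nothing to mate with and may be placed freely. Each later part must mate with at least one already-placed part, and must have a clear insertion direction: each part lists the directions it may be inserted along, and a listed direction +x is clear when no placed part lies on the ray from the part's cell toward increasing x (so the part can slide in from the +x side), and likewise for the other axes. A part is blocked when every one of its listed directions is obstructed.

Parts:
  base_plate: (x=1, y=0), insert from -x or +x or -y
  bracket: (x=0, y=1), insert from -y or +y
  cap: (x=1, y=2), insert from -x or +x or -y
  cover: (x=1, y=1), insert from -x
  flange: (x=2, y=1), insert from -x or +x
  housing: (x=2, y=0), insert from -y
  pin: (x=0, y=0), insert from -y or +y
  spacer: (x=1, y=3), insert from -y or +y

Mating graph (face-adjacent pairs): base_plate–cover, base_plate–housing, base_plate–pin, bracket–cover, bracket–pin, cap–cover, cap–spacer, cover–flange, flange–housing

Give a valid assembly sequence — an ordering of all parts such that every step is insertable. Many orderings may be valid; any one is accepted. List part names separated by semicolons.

1. flange@(2, 1) [-x clear] — {flange}
2. cover@(1, 1) [-x clear] — {cover, flange}
3. bracket@(0, 1) [-y clear] — {bracket, cover, flange}
4. pin@(0, 0) [-y clear] — {bracket, cover, flange, pin}
5. base_plate@(1, 0) [+x clear] — {base_plate, bracket, cover, flange, pin}
6. cap@(1, 2) [-x clear] — {base_plate, bracket, cap, cover, flange, pin}
7. spacer@(1, 3) [+y clear] — {base_plate, bracket, cap, cover, flange, pin, spacer}
8. housing@(2, 0) [-y clear] — {base_plate, bracket, cap, cover, flange, housing, pin, spacer}

flange; cover; bracket; pin; base_plate; cap; spacer; housing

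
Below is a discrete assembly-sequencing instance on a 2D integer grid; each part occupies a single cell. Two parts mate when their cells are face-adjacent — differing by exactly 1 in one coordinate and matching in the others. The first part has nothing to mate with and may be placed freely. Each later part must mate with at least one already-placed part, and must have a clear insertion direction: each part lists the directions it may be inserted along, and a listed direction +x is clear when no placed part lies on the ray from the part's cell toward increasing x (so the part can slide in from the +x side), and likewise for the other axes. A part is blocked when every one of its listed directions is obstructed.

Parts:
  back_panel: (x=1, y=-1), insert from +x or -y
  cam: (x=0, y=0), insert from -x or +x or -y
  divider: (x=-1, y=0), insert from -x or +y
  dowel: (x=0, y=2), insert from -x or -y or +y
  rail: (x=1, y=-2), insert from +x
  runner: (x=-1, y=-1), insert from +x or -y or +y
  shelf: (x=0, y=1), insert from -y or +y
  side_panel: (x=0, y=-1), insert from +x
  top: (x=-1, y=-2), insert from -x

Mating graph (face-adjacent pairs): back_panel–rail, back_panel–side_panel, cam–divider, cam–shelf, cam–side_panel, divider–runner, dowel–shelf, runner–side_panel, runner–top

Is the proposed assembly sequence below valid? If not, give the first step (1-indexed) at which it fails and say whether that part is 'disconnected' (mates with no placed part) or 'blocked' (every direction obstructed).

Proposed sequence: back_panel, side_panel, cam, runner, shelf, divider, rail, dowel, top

1. back_panel@(1, -1) [+x clear] — {back_panel}
2. side_panel@(0, -1) — +x all obstructed ⇒ blocked

Invalid at step 2 (blocked)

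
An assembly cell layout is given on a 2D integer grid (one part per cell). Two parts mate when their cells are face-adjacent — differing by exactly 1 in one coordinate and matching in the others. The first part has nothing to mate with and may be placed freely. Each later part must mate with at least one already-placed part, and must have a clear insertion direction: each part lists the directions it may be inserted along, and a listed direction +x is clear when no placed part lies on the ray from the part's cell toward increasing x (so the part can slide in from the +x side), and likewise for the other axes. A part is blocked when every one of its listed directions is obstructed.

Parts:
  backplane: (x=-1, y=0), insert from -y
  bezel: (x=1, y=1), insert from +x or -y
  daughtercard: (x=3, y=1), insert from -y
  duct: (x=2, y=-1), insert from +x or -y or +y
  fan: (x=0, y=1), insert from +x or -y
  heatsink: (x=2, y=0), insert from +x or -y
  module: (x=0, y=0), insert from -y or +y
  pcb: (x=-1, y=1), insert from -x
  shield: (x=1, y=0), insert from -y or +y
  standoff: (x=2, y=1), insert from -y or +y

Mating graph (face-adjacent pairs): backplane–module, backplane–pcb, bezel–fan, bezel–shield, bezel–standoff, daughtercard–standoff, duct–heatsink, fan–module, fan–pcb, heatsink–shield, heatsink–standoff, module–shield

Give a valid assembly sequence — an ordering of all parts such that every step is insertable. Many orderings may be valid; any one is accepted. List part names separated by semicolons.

module; shield; backplane; pcb; fan; bezel; standoff; daughtercard; heatsink; duct

1. module@(0, 0) [-y clear] — {module}
2. shield@(1, 0) [-y clear] — {module, shield}
3. backplane@(-1, 0) [-y clear] — {backplane, module, shield}
4. pcb@(-1, 1) [-x clear] — {backplane, module, pcb, shield}
5. fan@(0, 1) [+x clear] — {backplane, fan, module, pcb, shield}
6. bezel@(1, 1) [+x clear] — {backplane, bezel, fan, module, pcb, shield}
7. standoff@(2, 1) [-y clear] — {backplane, bezel, fan, module, pcb, shield, standoff}
8. daughtercard@(3, 1) [-y clear] — {backplane, bezel, daughtercard, fan, module, pcb, shield, standoff}
9. heatsink@(2, 0) [+x clear] — {backplane, bezel, daughtercard, fan, heatsink, module, pcb, shield, standoff}
10. duct@(2, -1) [+x clear] — {backplane, bezel, daughtercard, duct, fan, heatsink, module, pcb, shield, standoff}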